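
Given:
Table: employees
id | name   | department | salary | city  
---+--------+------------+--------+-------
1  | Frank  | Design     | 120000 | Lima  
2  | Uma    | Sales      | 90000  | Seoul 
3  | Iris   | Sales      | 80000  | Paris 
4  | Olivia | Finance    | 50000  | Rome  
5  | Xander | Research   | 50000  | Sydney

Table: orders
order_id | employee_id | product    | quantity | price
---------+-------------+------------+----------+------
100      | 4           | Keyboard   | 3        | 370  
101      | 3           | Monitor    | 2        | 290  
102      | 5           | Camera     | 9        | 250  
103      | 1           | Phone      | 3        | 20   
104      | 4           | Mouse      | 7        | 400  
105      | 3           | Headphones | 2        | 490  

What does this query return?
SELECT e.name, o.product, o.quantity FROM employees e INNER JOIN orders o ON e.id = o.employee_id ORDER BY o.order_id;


Joining employees.id = orders.employee_id:
  employee Olivia (id=4) -> order Keyboard
  employee Iris (id=3) -> order Monitor
  employee Xander (id=5) -> order Camera
  employee Frank (id=1) -> order Phone
  employee Olivia (id=4) -> order Mouse
  employee Iris (id=3) -> order Headphones


6 rows:
Olivia, Keyboard, 3
Iris, Monitor, 2
Xander, Camera, 9
Frank, Phone, 3
Olivia, Mouse, 7
Iris, Headphones, 2


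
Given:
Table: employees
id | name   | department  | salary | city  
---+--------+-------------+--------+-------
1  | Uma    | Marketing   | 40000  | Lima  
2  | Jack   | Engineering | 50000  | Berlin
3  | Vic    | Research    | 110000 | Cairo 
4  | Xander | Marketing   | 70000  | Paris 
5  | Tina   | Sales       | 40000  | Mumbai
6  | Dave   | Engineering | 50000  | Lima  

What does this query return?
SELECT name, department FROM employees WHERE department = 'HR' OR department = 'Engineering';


Filtering: department = 'HR' OR 'Engineering'
Matching: 2 rows

2 rows:
Jack, Engineering
Dave, Engineering


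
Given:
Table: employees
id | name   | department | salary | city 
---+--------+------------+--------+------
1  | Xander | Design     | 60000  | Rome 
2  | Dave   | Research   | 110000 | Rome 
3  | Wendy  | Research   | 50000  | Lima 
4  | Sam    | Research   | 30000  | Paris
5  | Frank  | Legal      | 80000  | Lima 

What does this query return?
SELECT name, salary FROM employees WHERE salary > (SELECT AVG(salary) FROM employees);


Subquery: AVG(salary) = 66000.0
Filtering: salary > 66000.0
  Dave (110000) -> MATCH
  Frank (80000) -> MATCH


2 rows:
Dave, 110000
Frank, 80000


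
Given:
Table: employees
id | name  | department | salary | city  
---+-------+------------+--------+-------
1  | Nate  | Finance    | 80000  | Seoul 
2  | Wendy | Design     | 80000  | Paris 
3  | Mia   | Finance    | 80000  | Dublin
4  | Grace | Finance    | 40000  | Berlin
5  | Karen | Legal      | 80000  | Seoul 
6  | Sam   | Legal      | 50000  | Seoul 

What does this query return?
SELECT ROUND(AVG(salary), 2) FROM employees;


SUM(salary) = 410000
COUNT = 6
ROUND(AVG, 2) = ROUND(410000 / 6, 2) = 68333.33

68333.33


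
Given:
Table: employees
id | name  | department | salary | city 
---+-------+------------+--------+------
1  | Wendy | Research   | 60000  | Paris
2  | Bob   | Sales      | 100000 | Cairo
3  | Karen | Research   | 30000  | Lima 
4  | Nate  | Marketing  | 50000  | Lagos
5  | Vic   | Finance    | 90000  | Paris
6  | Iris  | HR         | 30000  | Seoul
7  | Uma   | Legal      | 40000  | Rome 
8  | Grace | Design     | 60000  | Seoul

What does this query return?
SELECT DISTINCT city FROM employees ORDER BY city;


All 'city' values (row order): Paris, Cairo, Lima, Lagos, Paris, Seoul, Rome, Seoul
Removing duplicates leaves 6 unique value(s).

6 values:
Cairo
Lagos
Lima
Paris
Rome
Seoul


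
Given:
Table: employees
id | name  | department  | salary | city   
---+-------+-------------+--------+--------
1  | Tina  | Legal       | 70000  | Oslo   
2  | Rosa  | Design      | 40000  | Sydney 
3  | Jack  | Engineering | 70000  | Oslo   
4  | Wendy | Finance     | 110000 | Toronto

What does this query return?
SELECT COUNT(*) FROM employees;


COUNT(*) counts all rows

4


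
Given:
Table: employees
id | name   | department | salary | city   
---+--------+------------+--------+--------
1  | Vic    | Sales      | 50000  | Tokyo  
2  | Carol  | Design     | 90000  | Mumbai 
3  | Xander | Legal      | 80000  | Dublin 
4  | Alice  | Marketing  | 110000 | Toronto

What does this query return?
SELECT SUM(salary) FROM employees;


SUM(salary) = 50000 + 90000 + 80000 + 110000 = 330000

330000


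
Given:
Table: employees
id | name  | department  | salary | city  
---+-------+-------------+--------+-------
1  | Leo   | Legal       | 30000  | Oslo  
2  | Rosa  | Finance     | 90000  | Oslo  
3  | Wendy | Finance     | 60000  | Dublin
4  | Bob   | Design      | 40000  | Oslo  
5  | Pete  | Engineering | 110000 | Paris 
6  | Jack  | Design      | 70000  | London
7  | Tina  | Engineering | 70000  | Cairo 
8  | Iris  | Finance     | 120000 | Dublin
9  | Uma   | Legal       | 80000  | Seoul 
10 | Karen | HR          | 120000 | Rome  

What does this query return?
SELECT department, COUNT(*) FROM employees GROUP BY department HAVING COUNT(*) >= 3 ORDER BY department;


Groups with count >= 3:
  Finance: 3 -> PASS
  Design: 2 -> filtered out
  Engineering: 2 -> filtered out
  HR: 1 -> filtered out
  Legal: 2 -> filtered out


1 groups:
Finance, 3


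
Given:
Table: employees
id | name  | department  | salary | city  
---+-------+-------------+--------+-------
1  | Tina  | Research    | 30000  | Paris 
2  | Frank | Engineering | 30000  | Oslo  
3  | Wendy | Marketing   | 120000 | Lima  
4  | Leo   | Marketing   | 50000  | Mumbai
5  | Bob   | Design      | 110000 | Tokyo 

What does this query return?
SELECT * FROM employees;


SELECT * returns all 5 rows with all columns

5 rows:
1, Tina, Research, 30000, Paris
2, Frank, Engineering, 30000, Oslo
3, Wendy, Marketing, 120000, Lima
4, Leo, Marketing, 50000, Mumbai
5, Bob, Design, 110000, Tokyo


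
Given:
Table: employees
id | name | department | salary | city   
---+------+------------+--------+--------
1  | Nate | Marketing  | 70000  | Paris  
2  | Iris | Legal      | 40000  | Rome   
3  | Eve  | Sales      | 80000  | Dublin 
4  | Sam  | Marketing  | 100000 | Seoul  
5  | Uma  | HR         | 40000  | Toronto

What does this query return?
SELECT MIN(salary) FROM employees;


Salaries: 70000, 40000, 80000, 100000, 40000
MIN = 40000

40000


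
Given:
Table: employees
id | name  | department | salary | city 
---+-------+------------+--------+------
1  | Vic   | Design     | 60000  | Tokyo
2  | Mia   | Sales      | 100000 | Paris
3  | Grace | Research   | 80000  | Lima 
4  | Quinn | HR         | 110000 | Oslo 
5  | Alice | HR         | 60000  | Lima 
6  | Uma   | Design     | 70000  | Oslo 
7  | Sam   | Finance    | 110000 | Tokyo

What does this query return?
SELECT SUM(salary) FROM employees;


SUM(salary) = 60000 + 100000 + 80000 + 110000 + 60000 + 70000 + 110000 = 590000

590000


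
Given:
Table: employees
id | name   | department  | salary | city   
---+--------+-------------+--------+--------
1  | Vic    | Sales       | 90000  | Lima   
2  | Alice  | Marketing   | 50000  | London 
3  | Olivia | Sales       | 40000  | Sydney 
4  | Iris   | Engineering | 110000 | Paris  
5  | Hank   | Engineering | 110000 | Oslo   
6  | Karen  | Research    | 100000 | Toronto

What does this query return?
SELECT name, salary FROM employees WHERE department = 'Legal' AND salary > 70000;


Filtering: department = 'Legal' AND salary > 70000
Matching: 0 rows

Empty result set (0 rows)


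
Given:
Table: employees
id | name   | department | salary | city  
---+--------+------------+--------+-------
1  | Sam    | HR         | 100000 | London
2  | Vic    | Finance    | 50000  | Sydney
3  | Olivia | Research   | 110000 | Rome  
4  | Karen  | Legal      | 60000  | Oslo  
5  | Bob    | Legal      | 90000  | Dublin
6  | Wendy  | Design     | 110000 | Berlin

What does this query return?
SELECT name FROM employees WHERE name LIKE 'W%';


LIKE 'W%' matches names starting with 'W'
Matching: 1

1 rows:
Wendy


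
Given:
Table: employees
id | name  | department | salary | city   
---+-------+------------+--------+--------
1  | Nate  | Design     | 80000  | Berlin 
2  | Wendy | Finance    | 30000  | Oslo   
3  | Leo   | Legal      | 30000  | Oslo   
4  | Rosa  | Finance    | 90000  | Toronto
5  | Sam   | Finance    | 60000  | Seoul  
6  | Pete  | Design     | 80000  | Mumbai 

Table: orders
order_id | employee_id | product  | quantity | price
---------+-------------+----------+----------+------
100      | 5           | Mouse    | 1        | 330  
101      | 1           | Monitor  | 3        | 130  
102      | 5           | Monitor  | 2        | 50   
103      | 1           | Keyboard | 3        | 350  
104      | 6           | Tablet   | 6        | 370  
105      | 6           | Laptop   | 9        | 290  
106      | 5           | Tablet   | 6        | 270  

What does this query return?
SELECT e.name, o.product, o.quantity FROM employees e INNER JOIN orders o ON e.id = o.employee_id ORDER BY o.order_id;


Joining employees.id = orders.employee_id:
  employee Sam (id=5) -> order Mouse
  employee Nate (id=1) -> order Monitor
  employee Sam (id=5) -> order Monitor
  employee Nate (id=1) -> order Keyboard
  employee Pete (id=6) -> order Tablet
  employee Pete (id=6) -> order Laptop
  employee Sam (id=5) -> order Tablet


7 rows:
Sam, Mouse, 1
Nate, Monitor, 3
Sam, Monitor, 2
Nate, Keyboard, 3
Pete, Tablet, 6
Pete, Laptop, 9
Sam, Tablet, 6


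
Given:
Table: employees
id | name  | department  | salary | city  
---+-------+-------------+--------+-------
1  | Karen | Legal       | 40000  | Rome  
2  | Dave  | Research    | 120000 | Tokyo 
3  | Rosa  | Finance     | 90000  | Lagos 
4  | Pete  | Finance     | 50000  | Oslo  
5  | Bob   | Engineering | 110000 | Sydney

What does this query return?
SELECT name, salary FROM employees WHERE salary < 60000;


Filtering: salary < 60000
Matching: 2 rows

2 rows:
Karen, 40000
Pete, 50000


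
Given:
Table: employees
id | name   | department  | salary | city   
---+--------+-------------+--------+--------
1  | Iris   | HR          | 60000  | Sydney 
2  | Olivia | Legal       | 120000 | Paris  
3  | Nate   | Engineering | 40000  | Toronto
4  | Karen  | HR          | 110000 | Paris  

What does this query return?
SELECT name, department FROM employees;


Projecting columns: name, department

4 rows:
Iris, HR
Olivia, Legal
Nate, Engineering
Karen, HR


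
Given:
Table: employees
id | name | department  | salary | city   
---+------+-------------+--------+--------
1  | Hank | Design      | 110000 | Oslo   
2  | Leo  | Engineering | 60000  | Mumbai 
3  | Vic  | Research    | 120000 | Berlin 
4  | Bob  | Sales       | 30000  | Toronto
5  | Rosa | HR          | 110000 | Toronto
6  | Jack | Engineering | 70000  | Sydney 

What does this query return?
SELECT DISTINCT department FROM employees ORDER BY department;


All 'department' values (row order): Design, Engineering, Research, Sales, HR, Engineering
Removing duplicates leaves 5 unique value(s).

5 values:
Design
Engineering
HR
Research
Sales


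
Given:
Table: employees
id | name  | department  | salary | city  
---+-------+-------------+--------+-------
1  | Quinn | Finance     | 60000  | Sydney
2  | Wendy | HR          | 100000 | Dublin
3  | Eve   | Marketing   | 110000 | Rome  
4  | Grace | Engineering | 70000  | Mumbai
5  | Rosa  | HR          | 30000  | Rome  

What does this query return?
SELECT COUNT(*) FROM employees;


COUNT(*) counts all rows

5


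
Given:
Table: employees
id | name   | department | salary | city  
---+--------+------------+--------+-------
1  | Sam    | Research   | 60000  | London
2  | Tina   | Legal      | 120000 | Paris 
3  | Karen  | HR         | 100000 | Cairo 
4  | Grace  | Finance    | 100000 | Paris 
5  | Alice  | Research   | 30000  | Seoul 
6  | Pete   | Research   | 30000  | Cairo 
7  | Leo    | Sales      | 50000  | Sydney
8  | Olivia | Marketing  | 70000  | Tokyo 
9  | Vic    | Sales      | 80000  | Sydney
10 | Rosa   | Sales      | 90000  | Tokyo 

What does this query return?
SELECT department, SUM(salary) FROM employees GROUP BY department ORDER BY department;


Summing salary within each department:
  Finance: 100000 = 100000
  HR: 100000 = 100000
  Legal: 120000 = 120000
  Marketing: 70000 = 70000
  Research: 60000 + 30000 + 30000 = 120000
  Sales: 50000 + 80000 + 90000 = 220000


6 groups:
Finance, 100000
HR, 100000
Legal, 120000
Marketing, 70000
Research, 120000
Sales, 220000


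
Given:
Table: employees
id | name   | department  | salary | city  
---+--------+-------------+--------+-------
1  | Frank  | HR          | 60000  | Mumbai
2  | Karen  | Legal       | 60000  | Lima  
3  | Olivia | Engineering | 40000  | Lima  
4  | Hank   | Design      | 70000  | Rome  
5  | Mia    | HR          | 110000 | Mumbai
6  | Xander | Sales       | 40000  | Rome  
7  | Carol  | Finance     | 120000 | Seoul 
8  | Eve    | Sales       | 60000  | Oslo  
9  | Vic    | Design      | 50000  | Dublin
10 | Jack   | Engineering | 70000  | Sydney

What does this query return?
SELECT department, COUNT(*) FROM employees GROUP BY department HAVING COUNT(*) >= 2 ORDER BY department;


Groups with count >= 2:
  Design: 2 -> PASS
  Engineering: 2 -> PASS
  HR: 2 -> PASS
  Sales: 2 -> PASS
  Finance: 1 -> filtered out
  Legal: 1 -> filtered out


4 groups:
Design, 2
Engineering, 2
HR, 2
Sales, 2


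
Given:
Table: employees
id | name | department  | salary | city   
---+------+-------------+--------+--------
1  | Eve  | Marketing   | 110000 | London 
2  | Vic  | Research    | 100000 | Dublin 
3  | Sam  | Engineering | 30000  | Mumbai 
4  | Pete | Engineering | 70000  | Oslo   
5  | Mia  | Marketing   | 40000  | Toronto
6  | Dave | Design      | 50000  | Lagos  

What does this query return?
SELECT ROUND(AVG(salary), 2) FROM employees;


SUM(salary) = 400000
COUNT = 6
ROUND(AVG, 2) = ROUND(400000 / 6, 2) = 66666.67

66666.67


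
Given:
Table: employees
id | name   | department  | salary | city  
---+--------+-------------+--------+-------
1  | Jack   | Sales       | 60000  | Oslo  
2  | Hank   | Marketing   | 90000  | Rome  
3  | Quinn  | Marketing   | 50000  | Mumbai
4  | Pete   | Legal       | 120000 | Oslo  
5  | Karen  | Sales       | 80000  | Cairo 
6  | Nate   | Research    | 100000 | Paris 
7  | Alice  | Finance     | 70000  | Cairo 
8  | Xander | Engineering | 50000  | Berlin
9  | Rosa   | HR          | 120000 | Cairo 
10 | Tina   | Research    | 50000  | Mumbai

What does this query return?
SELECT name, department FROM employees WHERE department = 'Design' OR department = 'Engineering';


Filtering: department = 'Design' OR 'Engineering'
Matching: 1 rows

1 rows:
Xander, Engineering


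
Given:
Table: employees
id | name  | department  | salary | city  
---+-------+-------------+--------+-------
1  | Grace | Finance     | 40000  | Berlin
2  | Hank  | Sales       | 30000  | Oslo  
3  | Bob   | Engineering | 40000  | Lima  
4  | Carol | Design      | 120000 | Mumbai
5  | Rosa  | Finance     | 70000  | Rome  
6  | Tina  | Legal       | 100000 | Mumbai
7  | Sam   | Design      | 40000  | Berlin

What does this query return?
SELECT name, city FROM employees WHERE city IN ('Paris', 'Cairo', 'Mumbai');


Filtering: city IN ('Paris', 'Cairo', 'Mumbai')
Matching: 2 rows

2 rows:
Carol, Mumbai
Tina, Mumbai


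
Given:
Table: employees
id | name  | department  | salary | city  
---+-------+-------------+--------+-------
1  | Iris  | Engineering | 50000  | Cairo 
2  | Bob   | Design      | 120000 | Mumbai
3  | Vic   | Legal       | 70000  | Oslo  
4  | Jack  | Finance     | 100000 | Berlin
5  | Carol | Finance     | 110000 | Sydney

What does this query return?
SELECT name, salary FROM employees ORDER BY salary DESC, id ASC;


Sorting by salary DESC, then id ASC for ties

5 rows:
Bob, 120000
Carol, 110000
Jack, 100000
Vic, 70000
Iris, 50000


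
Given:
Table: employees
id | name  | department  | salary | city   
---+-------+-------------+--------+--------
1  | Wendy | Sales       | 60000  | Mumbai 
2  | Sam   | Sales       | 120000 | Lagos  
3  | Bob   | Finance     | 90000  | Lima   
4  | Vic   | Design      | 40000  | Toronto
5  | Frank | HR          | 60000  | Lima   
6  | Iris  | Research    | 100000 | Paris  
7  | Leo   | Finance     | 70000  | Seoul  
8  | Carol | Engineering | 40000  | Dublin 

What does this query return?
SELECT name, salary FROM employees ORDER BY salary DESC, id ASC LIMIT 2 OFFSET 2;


Sort by salary DESC (id ASC tiebreak), then skip 2 and take 2
Rows 3 through 4

2 rows:
Bob, 90000
Leo, 70000


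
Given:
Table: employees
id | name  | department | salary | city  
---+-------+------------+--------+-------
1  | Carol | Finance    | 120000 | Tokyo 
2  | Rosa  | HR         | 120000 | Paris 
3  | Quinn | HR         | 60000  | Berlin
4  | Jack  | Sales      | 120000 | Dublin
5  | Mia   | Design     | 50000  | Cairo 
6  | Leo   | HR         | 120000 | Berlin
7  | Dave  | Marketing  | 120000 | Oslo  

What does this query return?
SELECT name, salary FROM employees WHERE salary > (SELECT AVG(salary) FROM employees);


Subquery: AVG(salary) = 101428.57
Filtering: salary > 101428.57
  Carol (120000) -> MATCH
  Rosa (120000) -> MATCH
  Jack (120000) -> MATCH
  Leo (120000) -> MATCH
  Dave (120000) -> MATCH


5 rows:
Carol, 120000
Rosa, 120000
Jack, 120000
Leo, 120000
Dave, 120000


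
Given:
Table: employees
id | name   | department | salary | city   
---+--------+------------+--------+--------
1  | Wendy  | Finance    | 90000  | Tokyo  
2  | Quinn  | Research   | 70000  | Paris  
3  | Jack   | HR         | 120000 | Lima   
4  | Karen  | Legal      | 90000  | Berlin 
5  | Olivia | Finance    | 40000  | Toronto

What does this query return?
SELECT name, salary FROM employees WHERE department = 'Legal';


Filtering: department = 'Legal'
Matching rows: 1

1 rows:
Karen, 90000


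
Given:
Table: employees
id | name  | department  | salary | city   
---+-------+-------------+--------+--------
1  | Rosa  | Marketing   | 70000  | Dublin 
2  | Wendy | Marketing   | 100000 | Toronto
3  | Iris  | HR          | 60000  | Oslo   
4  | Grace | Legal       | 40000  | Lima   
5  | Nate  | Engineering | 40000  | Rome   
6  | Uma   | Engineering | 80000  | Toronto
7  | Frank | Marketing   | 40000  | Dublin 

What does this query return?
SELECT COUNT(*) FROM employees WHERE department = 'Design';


Counting rows where department = 'Design'


0


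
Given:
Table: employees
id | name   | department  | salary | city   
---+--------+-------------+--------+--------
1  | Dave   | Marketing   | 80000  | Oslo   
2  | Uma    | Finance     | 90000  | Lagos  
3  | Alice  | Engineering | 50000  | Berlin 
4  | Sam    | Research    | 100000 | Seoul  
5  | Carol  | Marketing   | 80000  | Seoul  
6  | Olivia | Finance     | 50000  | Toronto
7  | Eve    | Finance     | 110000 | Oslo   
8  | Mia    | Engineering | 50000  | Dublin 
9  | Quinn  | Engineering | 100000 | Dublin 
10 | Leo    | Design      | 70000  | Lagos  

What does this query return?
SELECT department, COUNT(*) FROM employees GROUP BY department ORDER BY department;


Assigning each row to its department group:
  Dave -> Marketing
  Uma -> Finance
  Alice -> Engineering
  Sam -> Research
  Carol -> Marketing
  Olivia -> Finance
  Eve -> Finance
  Mia -> Engineering
  Quinn -> Engineering
  Leo -> Design


5 groups:
Design, 1
Engineering, 3
Finance, 3
Marketing, 2
Research, 1


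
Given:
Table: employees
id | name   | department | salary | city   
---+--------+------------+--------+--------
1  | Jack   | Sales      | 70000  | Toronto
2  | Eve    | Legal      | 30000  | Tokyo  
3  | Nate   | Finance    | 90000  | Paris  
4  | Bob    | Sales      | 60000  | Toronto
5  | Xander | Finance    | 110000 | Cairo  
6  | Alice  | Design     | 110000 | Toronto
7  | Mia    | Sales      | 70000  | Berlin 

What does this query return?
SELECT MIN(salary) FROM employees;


Salaries: 70000, 30000, 90000, 60000, 110000, 110000, 70000
MIN = 30000

30000


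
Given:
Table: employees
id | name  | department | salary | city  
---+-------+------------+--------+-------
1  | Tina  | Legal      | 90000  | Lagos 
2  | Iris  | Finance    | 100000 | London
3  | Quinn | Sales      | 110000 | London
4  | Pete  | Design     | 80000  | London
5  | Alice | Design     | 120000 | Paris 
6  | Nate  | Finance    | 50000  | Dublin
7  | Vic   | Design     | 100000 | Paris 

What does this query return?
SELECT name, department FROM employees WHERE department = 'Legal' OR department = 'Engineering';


Filtering: department = 'Legal' OR 'Engineering'
Matching: 1 rows

1 rows:
Tina, Legal


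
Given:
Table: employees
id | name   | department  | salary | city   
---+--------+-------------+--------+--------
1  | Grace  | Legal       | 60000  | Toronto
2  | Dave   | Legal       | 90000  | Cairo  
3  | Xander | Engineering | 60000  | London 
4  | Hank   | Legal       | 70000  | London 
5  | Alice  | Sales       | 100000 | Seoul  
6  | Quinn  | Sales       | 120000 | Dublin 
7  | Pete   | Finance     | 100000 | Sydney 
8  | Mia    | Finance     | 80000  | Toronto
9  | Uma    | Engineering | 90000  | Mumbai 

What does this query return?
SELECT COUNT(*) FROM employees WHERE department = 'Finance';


Counting rows where department = 'Finance'
  Pete -> MATCH
  Mia -> MATCH


2


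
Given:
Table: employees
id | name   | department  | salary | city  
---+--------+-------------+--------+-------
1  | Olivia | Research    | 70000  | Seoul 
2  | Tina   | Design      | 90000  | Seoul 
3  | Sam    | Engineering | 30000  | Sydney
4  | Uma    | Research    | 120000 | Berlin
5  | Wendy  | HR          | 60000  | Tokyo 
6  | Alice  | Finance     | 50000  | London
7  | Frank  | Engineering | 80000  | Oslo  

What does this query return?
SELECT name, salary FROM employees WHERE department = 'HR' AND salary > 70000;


Filtering: department = 'HR' AND salary > 70000
Matching: 0 rows

Empty result set (0 rows)


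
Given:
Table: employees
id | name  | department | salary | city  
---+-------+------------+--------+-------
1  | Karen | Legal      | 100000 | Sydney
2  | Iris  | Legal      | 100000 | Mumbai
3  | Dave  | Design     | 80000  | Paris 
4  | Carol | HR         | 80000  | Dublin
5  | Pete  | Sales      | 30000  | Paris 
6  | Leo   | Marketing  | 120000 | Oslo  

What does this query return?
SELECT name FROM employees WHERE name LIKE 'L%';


LIKE 'L%' matches names starting with 'L'
Matching: 1

1 rows:
Leo


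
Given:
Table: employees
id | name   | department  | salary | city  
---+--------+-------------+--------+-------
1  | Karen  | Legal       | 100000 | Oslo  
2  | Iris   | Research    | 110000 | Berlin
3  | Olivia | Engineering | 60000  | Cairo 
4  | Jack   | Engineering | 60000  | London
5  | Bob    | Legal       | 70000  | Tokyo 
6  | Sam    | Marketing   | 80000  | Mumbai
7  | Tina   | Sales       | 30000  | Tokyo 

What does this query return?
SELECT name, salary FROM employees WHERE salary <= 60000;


Filtering: salary <= 60000
Matching: 3 rows

3 rows:
Olivia, 60000
Jack, 60000
Tina, 30000


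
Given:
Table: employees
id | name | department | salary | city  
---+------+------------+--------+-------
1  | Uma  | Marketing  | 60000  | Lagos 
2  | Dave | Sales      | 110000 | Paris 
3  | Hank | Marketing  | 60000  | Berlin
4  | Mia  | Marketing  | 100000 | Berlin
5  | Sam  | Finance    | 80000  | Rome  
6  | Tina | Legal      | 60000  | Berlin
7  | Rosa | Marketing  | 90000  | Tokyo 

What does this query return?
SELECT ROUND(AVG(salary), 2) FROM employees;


SUM(salary) = 560000
COUNT = 7
ROUND(AVG, 2) = ROUND(560000 / 7, 2) = 80000.0

80000.0


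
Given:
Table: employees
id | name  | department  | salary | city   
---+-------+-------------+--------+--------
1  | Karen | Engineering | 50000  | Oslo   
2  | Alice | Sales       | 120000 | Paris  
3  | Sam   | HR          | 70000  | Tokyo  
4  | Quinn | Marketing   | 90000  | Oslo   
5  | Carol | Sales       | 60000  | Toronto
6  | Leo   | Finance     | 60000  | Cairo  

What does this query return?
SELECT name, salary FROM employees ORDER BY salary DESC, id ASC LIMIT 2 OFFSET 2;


Sort by salary DESC (id ASC tiebreak), then skip 2 and take 2
Rows 3 through 4

2 rows:
Sam, 70000
Carol, 60000


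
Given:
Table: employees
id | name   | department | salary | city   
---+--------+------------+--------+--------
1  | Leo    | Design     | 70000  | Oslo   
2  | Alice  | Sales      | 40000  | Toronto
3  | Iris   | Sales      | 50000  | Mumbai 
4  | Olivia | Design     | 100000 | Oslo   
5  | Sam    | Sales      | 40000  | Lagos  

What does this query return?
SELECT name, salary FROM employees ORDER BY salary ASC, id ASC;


Sorting by salary ASC, then id ASC for ties

5 rows:
Alice, 40000
Sam, 40000
Iris, 50000
Leo, 70000
Olivia, 100000


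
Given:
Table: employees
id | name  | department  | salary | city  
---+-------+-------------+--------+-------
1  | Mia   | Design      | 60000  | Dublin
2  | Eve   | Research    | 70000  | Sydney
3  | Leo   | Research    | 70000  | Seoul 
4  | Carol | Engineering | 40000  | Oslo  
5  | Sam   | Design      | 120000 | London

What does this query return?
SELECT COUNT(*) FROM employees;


COUNT(*) counts all rows

5


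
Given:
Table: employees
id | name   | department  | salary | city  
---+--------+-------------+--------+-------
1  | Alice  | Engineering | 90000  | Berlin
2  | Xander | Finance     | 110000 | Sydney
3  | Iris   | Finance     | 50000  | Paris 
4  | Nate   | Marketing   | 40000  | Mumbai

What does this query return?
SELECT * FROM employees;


SELECT * returns all 4 rows with all columns

4 rows:
1, Alice, Engineering, 90000, Berlin
2, Xander, Finance, 110000, Sydney
3, Iris, Finance, 50000, Paris
4, Nate, Marketing, 40000, Mumbai


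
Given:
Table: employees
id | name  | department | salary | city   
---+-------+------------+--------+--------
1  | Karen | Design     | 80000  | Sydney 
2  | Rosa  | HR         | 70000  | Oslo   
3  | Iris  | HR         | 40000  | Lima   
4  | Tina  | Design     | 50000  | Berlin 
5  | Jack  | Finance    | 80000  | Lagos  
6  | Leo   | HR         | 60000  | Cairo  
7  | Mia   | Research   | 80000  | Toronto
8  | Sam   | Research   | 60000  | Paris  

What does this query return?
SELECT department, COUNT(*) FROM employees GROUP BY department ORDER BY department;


Assigning each row to its department group:
  Karen -> Design
  Rosa -> HR
  Iris -> HR
  Tina -> Design
  Jack -> Finance
  Leo -> HR
  Mia -> Research
  Sam -> Research


4 groups:
Design, 2
Finance, 1
HR, 3
Research, 2


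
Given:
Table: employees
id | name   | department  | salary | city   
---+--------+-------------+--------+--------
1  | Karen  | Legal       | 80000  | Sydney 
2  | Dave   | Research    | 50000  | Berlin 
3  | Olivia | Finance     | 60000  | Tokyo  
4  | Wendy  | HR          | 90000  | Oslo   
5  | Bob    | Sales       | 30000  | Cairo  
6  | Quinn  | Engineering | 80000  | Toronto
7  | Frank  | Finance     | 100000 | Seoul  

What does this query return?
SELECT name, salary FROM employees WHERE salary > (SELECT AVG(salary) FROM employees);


Subquery: AVG(salary) = 70000.0
Filtering: salary > 70000.0
  Karen (80000) -> MATCH
  Wendy (90000) -> MATCH
  Quinn (80000) -> MATCH
  Frank (100000) -> MATCH


4 rows:
Karen, 80000
Wendy, 90000
Quinn, 80000
Frank, 100000


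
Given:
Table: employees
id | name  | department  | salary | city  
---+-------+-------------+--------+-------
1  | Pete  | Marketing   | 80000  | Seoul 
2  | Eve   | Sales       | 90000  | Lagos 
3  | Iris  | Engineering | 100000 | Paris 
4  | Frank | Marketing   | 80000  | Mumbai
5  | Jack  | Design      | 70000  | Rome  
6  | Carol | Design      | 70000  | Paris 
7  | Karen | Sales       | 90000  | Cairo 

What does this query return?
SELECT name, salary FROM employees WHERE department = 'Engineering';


Filtering: department = 'Engineering'
Matching rows: 1

1 rows:
Iris, 100000


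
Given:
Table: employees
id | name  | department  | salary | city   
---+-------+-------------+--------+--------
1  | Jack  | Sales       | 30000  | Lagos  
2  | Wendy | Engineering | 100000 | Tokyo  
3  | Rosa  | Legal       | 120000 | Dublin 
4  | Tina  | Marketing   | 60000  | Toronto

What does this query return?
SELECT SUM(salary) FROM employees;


SUM(salary) = 30000 + 100000 + 120000 + 60000 = 310000

310000


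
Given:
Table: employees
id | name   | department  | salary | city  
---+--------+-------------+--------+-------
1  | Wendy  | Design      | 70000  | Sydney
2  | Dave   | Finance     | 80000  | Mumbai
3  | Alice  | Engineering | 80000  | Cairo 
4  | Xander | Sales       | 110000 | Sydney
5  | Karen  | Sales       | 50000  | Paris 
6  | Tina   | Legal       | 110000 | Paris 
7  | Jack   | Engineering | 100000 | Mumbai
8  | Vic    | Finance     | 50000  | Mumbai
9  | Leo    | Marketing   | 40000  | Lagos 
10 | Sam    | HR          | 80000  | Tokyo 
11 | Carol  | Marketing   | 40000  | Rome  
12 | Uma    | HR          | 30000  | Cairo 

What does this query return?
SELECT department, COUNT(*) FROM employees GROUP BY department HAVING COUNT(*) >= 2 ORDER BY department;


Groups with count >= 2:
  Engineering: 2 -> PASS
  Finance: 2 -> PASS
  HR: 2 -> PASS
  Marketing: 2 -> PASS
  Sales: 2 -> PASS
  Design: 1 -> filtered out
  Legal: 1 -> filtered out


5 groups:
Engineering, 2
Finance, 2
HR, 2
Marketing, 2
Sales, 2


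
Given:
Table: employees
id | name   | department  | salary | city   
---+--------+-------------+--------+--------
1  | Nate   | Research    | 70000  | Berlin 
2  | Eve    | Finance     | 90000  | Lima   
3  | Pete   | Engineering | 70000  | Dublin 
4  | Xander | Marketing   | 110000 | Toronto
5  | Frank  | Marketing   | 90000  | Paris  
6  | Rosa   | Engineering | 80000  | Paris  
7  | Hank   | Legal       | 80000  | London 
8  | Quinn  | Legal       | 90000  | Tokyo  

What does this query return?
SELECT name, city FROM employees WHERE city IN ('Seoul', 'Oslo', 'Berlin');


Filtering: city IN ('Seoul', 'Oslo', 'Berlin')
Matching: 1 rows

1 rows:
Nate, Berlin


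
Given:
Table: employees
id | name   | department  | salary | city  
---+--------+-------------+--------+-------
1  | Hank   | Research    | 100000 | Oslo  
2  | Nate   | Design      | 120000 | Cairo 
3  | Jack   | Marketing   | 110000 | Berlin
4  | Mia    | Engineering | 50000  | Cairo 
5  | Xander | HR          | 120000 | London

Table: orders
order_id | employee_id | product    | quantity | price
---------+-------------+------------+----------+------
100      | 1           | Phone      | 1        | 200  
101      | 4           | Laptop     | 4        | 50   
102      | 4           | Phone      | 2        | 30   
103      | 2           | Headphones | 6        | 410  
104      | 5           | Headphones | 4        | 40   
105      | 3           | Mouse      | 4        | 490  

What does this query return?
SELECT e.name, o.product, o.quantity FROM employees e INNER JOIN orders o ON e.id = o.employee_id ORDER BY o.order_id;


Joining employees.id = orders.employee_id:
  employee Hank (id=1) -> order Phone
  employee Mia (id=4) -> order Laptop
  employee Mia (id=4) -> order Phone
  employee Nate (id=2) -> order Headphones
  employee Xander (id=5) -> order Headphones
  employee Jack (id=3) -> order Mouse


6 rows:
Hank, Phone, 1
Mia, Laptop, 4
Mia, Phone, 2
Nate, Headphones, 6
Xander, Headphones, 4
Jack, Mouse, 4


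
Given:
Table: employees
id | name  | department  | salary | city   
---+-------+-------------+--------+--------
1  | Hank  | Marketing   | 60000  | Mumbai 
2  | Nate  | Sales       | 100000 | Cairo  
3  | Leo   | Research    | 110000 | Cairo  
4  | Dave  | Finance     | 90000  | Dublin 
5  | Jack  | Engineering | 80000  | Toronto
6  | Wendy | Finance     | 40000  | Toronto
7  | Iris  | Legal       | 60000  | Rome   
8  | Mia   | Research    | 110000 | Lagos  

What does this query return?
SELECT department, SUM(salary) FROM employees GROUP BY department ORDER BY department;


Summing salary within each department:
  Engineering: 80000 = 80000
  Finance: 90000 + 40000 = 130000
  Legal: 60000 = 60000
  Marketing: 60000 = 60000
  Research: 110000 + 110000 = 220000
  Sales: 100000 = 100000


6 groups:
Engineering, 80000
Finance, 130000
Legal, 60000
Marketing, 60000
Research, 220000
Sales, 100000


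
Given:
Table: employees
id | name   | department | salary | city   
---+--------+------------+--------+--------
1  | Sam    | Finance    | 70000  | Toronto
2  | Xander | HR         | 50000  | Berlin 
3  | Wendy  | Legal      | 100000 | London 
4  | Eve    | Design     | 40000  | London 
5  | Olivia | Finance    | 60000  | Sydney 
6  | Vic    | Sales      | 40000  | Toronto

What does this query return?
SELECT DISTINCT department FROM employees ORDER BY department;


All 'department' values (row order): Finance, HR, Legal, Design, Finance, Sales
Removing duplicates leaves 5 unique value(s).

5 values:
Design
Finance
HR
Legal
Sales


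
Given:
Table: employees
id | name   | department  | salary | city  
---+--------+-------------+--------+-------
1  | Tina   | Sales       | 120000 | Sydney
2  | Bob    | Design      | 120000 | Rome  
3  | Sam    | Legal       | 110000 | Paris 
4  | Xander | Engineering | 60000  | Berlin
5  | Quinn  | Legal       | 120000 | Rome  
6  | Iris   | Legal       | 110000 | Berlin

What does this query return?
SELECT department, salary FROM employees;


Projecting columns: department, salary

6 rows:
Sales, 120000
Design, 120000
Legal, 110000
Engineering, 60000
Legal, 120000
Legal, 110000


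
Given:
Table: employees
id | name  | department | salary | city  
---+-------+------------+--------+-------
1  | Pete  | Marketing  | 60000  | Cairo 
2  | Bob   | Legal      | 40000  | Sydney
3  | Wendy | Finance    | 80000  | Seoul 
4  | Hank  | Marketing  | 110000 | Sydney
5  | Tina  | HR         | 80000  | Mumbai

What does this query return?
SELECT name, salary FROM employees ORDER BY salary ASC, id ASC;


Sorting by salary ASC, then id ASC for ties

5 rows:
Bob, 40000
Pete, 60000
Wendy, 80000
Tina, 80000
Hank, 110000


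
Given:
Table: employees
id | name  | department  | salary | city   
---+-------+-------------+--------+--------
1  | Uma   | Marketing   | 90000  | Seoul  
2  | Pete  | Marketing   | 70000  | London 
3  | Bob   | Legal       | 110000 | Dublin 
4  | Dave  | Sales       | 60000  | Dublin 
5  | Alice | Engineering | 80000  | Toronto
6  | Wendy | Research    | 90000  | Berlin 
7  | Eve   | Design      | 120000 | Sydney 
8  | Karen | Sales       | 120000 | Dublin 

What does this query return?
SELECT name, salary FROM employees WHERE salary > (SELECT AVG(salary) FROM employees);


Subquery: AVG(salary) = 92500.0
Filtering: salary > 92500.0
  Bob (110000) -> MATCH
  Eve (120000) -> MATCH
  Karen (120000) -> MATCH


3 rows:
Bob, 110000
Eve, 120000
Karen, 120000


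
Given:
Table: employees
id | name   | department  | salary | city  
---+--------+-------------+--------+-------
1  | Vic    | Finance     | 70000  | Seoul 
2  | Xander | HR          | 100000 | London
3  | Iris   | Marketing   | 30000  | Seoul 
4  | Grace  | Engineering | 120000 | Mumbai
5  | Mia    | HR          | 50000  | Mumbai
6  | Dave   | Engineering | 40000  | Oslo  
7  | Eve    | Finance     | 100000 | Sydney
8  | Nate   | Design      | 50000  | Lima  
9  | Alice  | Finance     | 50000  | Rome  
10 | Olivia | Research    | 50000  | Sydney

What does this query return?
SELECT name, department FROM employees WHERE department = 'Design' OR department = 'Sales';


Filtering: department = 'Design' OR 'Sales'
Matching: 1 rows

1 rows:
Nate, Design


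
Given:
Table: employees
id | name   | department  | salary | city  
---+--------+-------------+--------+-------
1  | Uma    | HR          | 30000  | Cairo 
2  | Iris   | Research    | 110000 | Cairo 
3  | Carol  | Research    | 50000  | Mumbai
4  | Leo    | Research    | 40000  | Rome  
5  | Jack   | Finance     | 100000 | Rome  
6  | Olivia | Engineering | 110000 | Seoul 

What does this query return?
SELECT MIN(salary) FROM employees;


Salaries: 30000, 110000, 50000, 40000, 100000, 110000
MIN = 30000

30000


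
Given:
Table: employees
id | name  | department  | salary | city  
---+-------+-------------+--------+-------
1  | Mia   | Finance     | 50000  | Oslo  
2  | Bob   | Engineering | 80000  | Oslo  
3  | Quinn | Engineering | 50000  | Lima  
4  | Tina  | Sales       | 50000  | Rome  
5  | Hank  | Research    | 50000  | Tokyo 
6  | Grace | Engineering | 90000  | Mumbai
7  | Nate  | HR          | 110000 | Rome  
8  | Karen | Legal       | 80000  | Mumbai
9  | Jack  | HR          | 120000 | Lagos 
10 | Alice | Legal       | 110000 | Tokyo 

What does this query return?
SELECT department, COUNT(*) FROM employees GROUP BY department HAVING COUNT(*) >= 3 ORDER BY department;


Groups with count >= 3:
  Engineering: 3 -> PASS
  Finance: 1 -> filtered out
  HR: 2 -> filtered out
  Legal: 2 -> filtered out
  Research: 1 -> filtered out
  Sales: 1 -> filtered out


1 groups:
Engineering, 3


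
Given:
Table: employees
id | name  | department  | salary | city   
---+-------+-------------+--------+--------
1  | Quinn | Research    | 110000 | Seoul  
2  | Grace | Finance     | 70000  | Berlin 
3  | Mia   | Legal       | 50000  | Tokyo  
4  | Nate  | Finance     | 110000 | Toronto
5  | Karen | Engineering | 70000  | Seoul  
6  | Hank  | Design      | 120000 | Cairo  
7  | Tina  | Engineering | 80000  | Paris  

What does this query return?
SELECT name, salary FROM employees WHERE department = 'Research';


Filtering: department = 'Research'
Matching rows: 1

1 rows:
Quinn, 110000


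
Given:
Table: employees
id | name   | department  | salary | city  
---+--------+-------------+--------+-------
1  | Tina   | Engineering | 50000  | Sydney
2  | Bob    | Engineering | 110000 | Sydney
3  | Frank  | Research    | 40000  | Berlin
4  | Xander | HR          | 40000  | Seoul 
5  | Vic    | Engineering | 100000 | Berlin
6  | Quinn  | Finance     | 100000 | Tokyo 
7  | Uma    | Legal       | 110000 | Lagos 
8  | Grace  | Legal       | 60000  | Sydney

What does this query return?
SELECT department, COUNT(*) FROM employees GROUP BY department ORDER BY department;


Assigning each row to its department group:
  Tina -> Engineering
  Bob -> Engineering
  Frank -> Research
  Xander -> HR
  Vic -> Engineering
  Quinn -> Finance
  Uma -> Legal
  Grace -> Legal


5 groups:
Engineering, 3
Finance, 1
HR, 1
Legal, 2
Research, 1


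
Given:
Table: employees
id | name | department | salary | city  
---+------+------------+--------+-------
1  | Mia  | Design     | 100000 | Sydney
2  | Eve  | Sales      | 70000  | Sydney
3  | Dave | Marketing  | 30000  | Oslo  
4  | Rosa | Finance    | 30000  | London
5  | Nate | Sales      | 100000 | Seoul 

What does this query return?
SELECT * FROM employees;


SELECT * returns all 5 rows with all columns

5 rows:
1, Mia, Design, 100000, Sydney
2, Eve, Sales, 70000, Sydney
3, Dave, Marketing, 30000, Oslo
4, Rosa, Finance, 30000, London
5, Nate, Sales, 100000, Seoul


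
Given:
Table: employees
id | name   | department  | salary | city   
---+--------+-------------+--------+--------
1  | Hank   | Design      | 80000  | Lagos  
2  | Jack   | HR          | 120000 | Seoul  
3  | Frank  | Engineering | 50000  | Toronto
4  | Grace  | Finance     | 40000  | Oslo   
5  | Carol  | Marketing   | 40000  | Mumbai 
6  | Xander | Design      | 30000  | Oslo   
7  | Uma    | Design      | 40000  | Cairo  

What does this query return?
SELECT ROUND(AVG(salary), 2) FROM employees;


SUM(salary) = 400000
COUNT = 7
ROUND(AVG, 2) = ROUND(400000 / 7, 2) = 57142.86

57142.86


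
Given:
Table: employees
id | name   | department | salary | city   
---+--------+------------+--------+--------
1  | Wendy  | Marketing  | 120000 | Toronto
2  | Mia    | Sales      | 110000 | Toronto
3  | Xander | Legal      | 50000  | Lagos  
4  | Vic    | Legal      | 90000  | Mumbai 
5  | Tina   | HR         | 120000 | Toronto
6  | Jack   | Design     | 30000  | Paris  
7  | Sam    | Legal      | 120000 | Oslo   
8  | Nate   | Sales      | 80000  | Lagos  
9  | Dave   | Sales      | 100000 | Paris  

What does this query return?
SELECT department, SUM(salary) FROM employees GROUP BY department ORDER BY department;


Summing salary within each department:
  Design: 30000 = 30000
  HR: 120000 = 120000
  Legal: 50000 + 90000 + 120000 = 260000
  Marketing: 120000 = 120000
  Sales: 110000 + 80000 + 100000 = 290000


5 groups:
Design, 30000
HR, 120000
Legal, 260000
Marketing, 120000
Sales, 290000
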